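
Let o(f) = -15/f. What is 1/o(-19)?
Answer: 19/15 ≈ 1.2667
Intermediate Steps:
1/o(-19) = 1/(-15/(-19)) = 1/(-15*(-1/19)) = 1/(15/19) = 19/15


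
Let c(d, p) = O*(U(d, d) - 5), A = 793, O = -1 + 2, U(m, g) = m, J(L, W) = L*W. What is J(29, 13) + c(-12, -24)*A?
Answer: -13104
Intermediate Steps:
O = 1
c(d, p) = -5 + d (c(d, p) = 1*(d - 5) = 1*(-5 + d) = -5 + d)
J(29, 13) + c(-12, -24)*A = 29*13 + (-5 - 12)*793 = 377 - 17*793 = 377 - 13481 = -13104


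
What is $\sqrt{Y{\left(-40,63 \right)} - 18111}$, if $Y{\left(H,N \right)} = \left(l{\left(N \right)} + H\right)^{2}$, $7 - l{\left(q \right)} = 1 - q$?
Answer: $i \sqrt{17270} \approx 131.42 i$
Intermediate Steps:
$l{\left(q \right)} = 6 + q$ ($l{\left(q \right)} = 7 - \left(1 - q\right) = 7 + \left(-1 + q\right) = 6 + q$)
$Y{\left(H,N \right)} = \left(6 + H + N\right)^{2}$ ($Y{\left(H,N \right)} = \left(\left(6 + N\right) + H\right)^{2} = \left(6 + H + N\right)^{2}$)
$\sqrt{Y{\left(-40,63 \right)} - 18111} = \sqrt{\left(6 - 40 + 63\right)^{2} - 18111} = \sqrt{29^{2} - 18111} = \sqrt{841 - 18111} = \sqrt{-17270} = i \sqrt{17270}$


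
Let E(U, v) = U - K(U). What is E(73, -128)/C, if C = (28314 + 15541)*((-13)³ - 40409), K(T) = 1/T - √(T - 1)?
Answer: -296/7577749305 - √2/311414355 ≈ -4.3603e-8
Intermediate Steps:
K(T) = 1/T - √(-1 + T)
C = -1868486130 (C = 43855*(-2197 - 40409) = 43855*(-42606) = -1868486130)
E(U, v) = U + √(-1 + U) - 1/U (E(U, v) = U - (1/U - √(-1 + U)) = U + (√(-1 + U) - 1/U) = U + √(-1 + U) - 1/U)
E(73, -128)/C = (73 + √(-1 + 73) - 1/73)/(-1868486130) = (73 + √72 - 1*1/73)*(-1/1868486130) = (73 + 6*√2 - 1/73)*(-1/1868486130) = (5328/73 + 6*√2)*(-1/1868486130) = -296/7577749305 - √2/311414355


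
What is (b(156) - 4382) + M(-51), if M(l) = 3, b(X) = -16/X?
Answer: -170785/39 ≈ -4379.1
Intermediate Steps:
(b(156) - 4382) + M(-51) = (-16/156 - 4382) + 3 = (-16*1/156 - 4382) + 3 = (-4/39 - 4382) + 3 = -170902/39 + 3 = -170785/39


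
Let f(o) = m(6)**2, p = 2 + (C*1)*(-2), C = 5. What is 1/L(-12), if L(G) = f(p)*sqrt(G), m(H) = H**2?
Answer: -I*sqrt(3)/7776 ≈ -0.00022274*I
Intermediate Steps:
p = -8 (p = 2 + (5*1)*(-2) = 2 + 5*(-2) = 2 - 10 = -8)
f(o) = 1296 (f(o) = (6**2)**2 = 36**2 = 1296)
L(G) = 1296*sqrt(G)
1/L(-12) = 1/(1296*sqrt(-12)) = 1/(1296*(2*I*sqrt(3))) = 1/(2592*I*sqrt(3)) = -I*sqrt(3)/7776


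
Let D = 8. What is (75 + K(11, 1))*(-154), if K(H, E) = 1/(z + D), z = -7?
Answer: -11704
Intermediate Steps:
K(H, E) = 1 (K(H, E) = 1/(-7 + 8) = 1/1 = 1)
(75 + K(11, 1))*(-154) = (75 + 1)*(-154) = 76*(-154) = -11704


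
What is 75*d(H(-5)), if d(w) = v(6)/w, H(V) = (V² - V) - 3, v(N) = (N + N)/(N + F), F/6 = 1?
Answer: 25/9 ≈ 2.7778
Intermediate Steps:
F = 6 (F = 6*1 = 6)
v(N) = 2*N/(6 + N) (v(N) = (N + N)/(N + 6) = (2*N)/(6 + N) = 2*N/(6 + N))
H(V) = -3 + V² - V
d(w) = 1/w (d(w) = (2*6/(6 + 6))/w = (2*6/12)/w = (2*6*(1/12))/w = 1/w)
75*d(H(-5)) = 75/(-3 + (-5)² - 1*(-5)) = 75/(-3 + 25 + 5) = 75/27 = 75*(1/27) = 25/9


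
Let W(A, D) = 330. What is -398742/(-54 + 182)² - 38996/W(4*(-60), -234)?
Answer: -192623831/1351680 ≈ -142.51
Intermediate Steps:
-398742/(-54 + 182)² - 38996/W(4*(-60), -234) = -398742/(-54 + 182)² - 38996/330 = -398742/(128²) - 38996*1/330 = -398742/16384 - 19498/165 = -398742*1/16384 - 19498/165 = -199371/8192 - 19498/165 = -192623831/1351680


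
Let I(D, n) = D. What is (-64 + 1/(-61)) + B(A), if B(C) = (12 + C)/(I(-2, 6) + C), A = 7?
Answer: -18366/305 ≈ -60.216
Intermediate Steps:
B(C) = (12 + C)/(-2 + C)
(-64 + 1/(-61)) + B(A) = (-64 + 1/(-61)) + (12 + 7)/(-2 + 7) = (-64 - 1/61) + 19/5 = -3905/61 + (1/5)*19 = -3905/61 + 19/5 = -18366/305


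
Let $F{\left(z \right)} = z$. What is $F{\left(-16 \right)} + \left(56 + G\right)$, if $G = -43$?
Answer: $-3$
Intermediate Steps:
$F{\left(-16 \right)} + \left(56 + G\right) = -16 + \left(56 - 43\right) = -16 + 13 = -3$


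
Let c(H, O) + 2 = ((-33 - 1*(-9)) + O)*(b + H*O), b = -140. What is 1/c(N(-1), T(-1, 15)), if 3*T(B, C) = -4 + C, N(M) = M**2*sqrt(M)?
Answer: 230418/655912645 + 6039*I/655912645 ≈ 0.00035129 + 9.207e-6*I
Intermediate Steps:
N(M) = M**(5/2)
T(B, C) = -4/3 + C/3 (T(B, C) = (-4 + C)/3 = -4/3 + C/3)
c(H, O) = -2 + (-140 + H*O)*(-24 + O) (c(H, O) = -2 + ((-33 - 1*(-9)) + O)*(-140 + H*O) = -2 + ((-33 + 9) + O)*(-140 + H*O) = -2 + (-24 + O)*(-140 + H*O) = -2 + (-140 + H*O)*(-24 + O))
1/c(N(-1), T(-1, 15)) = 1/(3358 - 140*(-4/3 + (1/3)*15) + (-1)**(5/2)*(-4/3 + (1/3)*15)**2 - 24*(-1)**(5/2)*(-4/3 + (1/3)*15)) = 1/(3358 - 140*(-4/3 + 5) + I*(-4/3 + 5)**2 - 24*I*(-4/3 + 5)) = 1/(3358 - 140*11/3 + I*(11/3)**2 - 24*I*11/3) = 1/(3358 - 1540/3 + I*(121/9) - 88*I) = 1/(3358 - 1540/3 + 121*I/9 - 88*I) = 1/(8534/3 - 671*I/9) = 81*(8534/3 + 671*I/9)/655912645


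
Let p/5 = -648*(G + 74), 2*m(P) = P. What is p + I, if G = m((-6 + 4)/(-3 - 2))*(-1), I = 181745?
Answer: -57367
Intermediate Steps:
m(P) = P/2
G = -⅕ (G = (((-6 + 4)/(-3 - 2))/2)*(-1) = ((-2/(-5))/2)*(-1) = ((-2*(-⅕))/2)*(-1) = ((½)*(⅖))*(-1) = (⅕)*(-1) = -⅕ ≈ -0.20000)
p = -239112 (p = 5*(-648*(-⅕ + 74)) = 5*(-648*369/5) = 5*(-239112/5) = -239112)
p + I = -239112 + 181745 = -57367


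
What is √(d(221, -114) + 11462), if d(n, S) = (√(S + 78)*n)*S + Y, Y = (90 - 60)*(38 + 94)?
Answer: √(15422 - 151164*I) ≈ 289.28 - 261.27*I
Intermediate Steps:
Y = 3960 (Y = 30*132 = 3960)
d(n, S) = 3960 + S*n*√(78 + S) (d(n, S) = (√(S + 78)*n)*S + 3960 = (√(78 + S)*n)*S + 3960 = (n*√(78 + S))*S + 3960 = S*n*√(78 + S) + 3960 = 3960 + S*n*√(78 + S))
√(d(221, -114) + 11462) = √((3960 - 114*221*√(78 - 114)) + 11462) = √((3960 - 114*221*√(-36)) + 11462) = √((3960 - 114*221*6*I) + 11462) = √((3960 - 151164*I) + 11462) = √(15422 - 151164*I)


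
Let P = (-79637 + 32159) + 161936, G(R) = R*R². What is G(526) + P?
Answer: 145646034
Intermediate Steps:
G(R) = R³
P = 114458 (P = -47478 + 161936 = 114458)
G(526) + P = 526³ + 114458 = 145531576 + 114458 = 145646034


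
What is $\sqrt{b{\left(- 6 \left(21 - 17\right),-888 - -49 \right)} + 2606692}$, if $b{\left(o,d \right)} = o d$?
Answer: $2 \sqrt{656707} \approx 1620.8$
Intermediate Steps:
$b{\left(o,d \right)} = d o$
$\sqrt{b{\left(- 6 \left(21 - 17\right),-888 - -49 \right)} + 2606692} = \sqrt{\left(-888 - -49\right) \left(- 6 \left(21 - 17\right)\right) + 2606692} = \sqrt{\left(-888 + 49\right) \left(\left(-6\right) 4\right) + 2606692} = \sqrt{\left(-839\right) \left(-24\right) + 2606692} = \sqrt{20136 + 2606692} = \sqrt{2626828} = 2 \sqrt{656707}$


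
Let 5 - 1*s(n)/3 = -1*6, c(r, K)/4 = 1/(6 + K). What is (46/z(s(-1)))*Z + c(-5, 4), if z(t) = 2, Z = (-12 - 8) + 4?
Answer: -1838/5 ≈ -367.60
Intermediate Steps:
Z = -16 (Z = -20 + 4 = -16)
c(r, K) = 4/(6 + K)
s(n) = 33 (s(n) = 15 - (-3)*6 = 15 - 3*(-6) = 15 + 18 = 33)
(46/z(s(-1)))*Z + c(-5, 4) = (46/2)*(-16) + 4/(6 + 4) = (46*(½))*(-16) + 4/10 = 23*(-16) + 4*(⅒) = -368 + ⅖ = -1838/5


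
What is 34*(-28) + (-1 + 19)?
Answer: -934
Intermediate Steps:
34*(-28) + (-1 + 19) = -952 + 18 = -934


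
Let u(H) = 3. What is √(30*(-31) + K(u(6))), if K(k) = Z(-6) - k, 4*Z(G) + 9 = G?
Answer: I*√3747/2 ≈ 30.606*I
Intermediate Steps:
Z(G) = -9/4 + G/4
K(k) = -15/4 - k (K(k) = (-9/4 + (¼)*(-6)) - k = (-9/4 - 3/2) - k = -15/4 - k)
√(30*(-31) + K(u(6))) = √(30*(-31) + (-15/4 - 1*3)) = √(-930 + (-15/4 - 3)) = √(-930 - 27/4) = √(-3747/4) = I*√3747/2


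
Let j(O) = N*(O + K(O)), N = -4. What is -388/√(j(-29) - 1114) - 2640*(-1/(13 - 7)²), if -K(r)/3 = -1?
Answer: 220/3 + 194*I*√1010/505 ≈ 73.333 + 12.209*I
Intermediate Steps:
K(r) = 3 (K(r) = -3*(-1) = 3)
j(O) = -12 - 4*O (j(O) = -4*(O + 3) = -4*(3 + O) = -12 - 4*O)
-388/√(j(-29) - 1114) - 2640*(-1/(13 - 7)²) = -388/√((-12 - 4*(-29)) - 1114) - 2640*(-1/(13 - 7)²) = -388/√((-12 + 116) - 1114) - 2640/(6²*(-1)) = -388/√(104 - 1114) - 2640/(36*(-1)) = -388*(-I*√1010/1010) - 2640/(-36) = -388*(-I*√1010/1010) - 2640*(-1/36) = -(-194)*I*√1010/505 + 220/3 = 194*I*√1010/505 + 220/3 = 220/3 + 194*I*√1010/505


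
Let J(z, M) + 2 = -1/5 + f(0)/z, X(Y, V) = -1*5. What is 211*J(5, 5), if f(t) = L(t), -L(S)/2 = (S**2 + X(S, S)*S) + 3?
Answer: -3587/5 ≈ -717.40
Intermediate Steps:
X(Y, V) = -5
L(S) = -6 - 2*S**2 + 10*S (L(S) = -2*((S**2 - 5*S) + 3) = -2*(3 + S**2 - 5*S) = -6 - 2*S**2 + 10*S)
f(t) = -6 - 2*t**2 + 10*t
J(z, M) = -11/5 - 6/z (J(z, M) = -2 + (-1/5 + (-6 - 2*0**2 + 10*0)/z) = -2 + (-1*1/5 + (-6 - 2*0 + 0)/z) = -2 + (-1/5 + (-6 + 0 + 0)/z) = -2 + (-1/5 - 6/z) = -11/5 - 6/z)
211*J(5, 5) = 211*(-11/5 - 6/5) = 211*(-17/5) = -3587/5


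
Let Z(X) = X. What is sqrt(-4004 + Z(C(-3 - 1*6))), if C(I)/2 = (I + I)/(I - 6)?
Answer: 2*I*sqrt(25010)/5 ≈ 63.258*I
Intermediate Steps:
C(I) = 4*I/(-6 + I) (C(I) = 2*((I + I)/(I - 6)) = 2*((2*I)/(-6 + I)) = 2*(2*I/(-6 + I)) = 4*I/(-6 + I))
sqrt(-4004 + Z(C(-3 - 1*6))) = sqrt(-4004 + 4*(-3 - 1*6)/(-6 + (-3 - 1*6))) = sqrt(-4004 + 4*(-3 - 6)/(-6 + (-3 - 6))) = sqrt(-4004 + 4*(-9)/(-6 - 9)) = sqrt(-4004 + 4*(-9)/(-15)) = sqrt(-4004 + 4*(-9)*(-1/15)) = sqrt(-4004 + 12/5) = sqrt(-20008/5) = 2*I*sqrt(25010)/5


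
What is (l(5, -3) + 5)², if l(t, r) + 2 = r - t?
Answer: 25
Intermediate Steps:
l(t, r) = -2 + r - t (l(t, r) = -2 + (r - t) = -2 + r - t)
(l(5, -3) + 5)² = ((-2 - 3 - 1*5) + 5)² = ((-2 - 3 - 5) + 5)² = (-10 + 5)² = (-5)² = 25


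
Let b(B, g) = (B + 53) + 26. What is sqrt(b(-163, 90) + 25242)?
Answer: sqrt(25158) ≈ 158.61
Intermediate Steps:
b(B, g) = 79 + B (b(B, g) = (53 + B) + 26 = 79 + B)
sqrt(b(-163, 90) + 25242) = sqrt((79 - 163) + 25242) = sqrt(-84 + 25242) = sqrt(25158)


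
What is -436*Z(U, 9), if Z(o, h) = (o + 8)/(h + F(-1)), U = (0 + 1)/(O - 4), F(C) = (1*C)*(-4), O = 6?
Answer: -3706/13 ≈ -285.08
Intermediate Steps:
F(C) = -4*C (F(C) = C*(-4) = -4*C)
U = 1/2 (U = (0 + 1)/(6 - 4) = 1/2 ≈ 0.50000)
Z(o, h) = (8 + o)/(4 + h) (Z(o, h) = (o + 8)/(h - 4*(-1)) = (8 + o)/(h + 4) = (8 + o)/(4 + h))
-436*Z(U, 9) = -436*(8 + 1/2)/(4 + 9) = -436*17/(13*2) = -436*17/26 = -3706/13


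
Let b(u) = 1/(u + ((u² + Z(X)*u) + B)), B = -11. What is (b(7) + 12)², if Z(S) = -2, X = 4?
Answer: 139129/961 ≈ 144.78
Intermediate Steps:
b(u) = 1/(-11 + u² - u) (b(u) = 1/(u + ((u² - 2*u) - 11)) = 1/(u + (-11 + u² - 2*u)) = 1/(-11 + u² - u))
(b(7) + 12)² = (1/(-11 + 7² - 1*7) + 12)² = (1/(-11 + 49 - 7) + 12)² = (1/31 + 12)² = (373/31)² = 139129/961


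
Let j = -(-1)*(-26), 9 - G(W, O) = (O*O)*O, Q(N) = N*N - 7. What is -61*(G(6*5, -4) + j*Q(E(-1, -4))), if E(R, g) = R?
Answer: -13969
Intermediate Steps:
Q(N) = -7 + N² (Q(N) = N² - 7 = -7 + N²)
G(W, O) = 9 - O³ (G(W, O) = 9 - O*O*O = 9 - O²*O = 9 - O³)
j = -26 (j = -1*26 = -26)
-61*(G(6*5, -4) + j*Q(E(-1, -4))) = -61*((9 - 1*(-4)³) - 26*(-7 + (-1)²)) = -61*((9 - 1*(-64)) - 26*(-7 + 1)) = -61*((9 + 64) - 26*(-6)) = -61*(73 + 156) = -61*229 = -13969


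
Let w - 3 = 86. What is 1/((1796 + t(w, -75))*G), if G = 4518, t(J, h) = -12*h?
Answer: 1/12180528 ≈ 8.2098e-8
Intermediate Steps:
w = 89 (w = 3 + 86 = 89)
1/((1796 + t(w, -75))*G) = 1/((1796 - 12*(-75))*4518) = (1/4518)/(1796 + 900) = (1/4518)/2696 = (1/2696)*(1/4518) = 1/12180528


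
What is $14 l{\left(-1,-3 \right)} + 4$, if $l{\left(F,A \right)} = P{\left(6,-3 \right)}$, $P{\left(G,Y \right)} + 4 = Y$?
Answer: $-94$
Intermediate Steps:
$P{\left(G,Y \right)} = -4 + Y$
$l{\left(F,A \right)} = -7$ ($l{\left(F,A \right)} = -4 - 3 = -7$)
$14 l{\left(-1,-3 \right)} + 4 = 14 \left(-7\right) + 4 = -98 + 4 = -94$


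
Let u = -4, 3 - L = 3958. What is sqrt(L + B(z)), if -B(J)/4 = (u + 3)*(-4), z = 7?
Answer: 19*I*sqrt(11) ≈ 63.016*I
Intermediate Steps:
L = -3955 (L = 3 - 1*3958 = 3 - 3958 = -3955)
B(J) = -16 (B(J) = -4*(-4 + 3)*(-4) = -(-4)*(-4) = -4*4 = -16)
sqrt(L + B(z)) = sqrt(-3955 - 16) = sqrt(-3971) = 19*I*sqrt(11)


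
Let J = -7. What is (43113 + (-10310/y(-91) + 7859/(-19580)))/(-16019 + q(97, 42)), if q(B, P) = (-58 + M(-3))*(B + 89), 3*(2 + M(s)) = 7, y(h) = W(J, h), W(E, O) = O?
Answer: -77019035771/47653706100 ≈ -1.6162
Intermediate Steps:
y(h) = h
M(s) = ⅓ (M(s) = -2 + (⅓)*7 = -2 + 7/3 = ⅓)
q(B, P) = -15397/3 - 173*B/3 (q(B, P) = (-58 + ⅓)*(B + 89) = -173*(89 + B)/3 = -15397/3 - 173*B/3)
(43113 + (-10310/y(-91) + 7859/(-19580)))/(-16019 + q(97, 42)) = (43113 + (-10310/(-91) + 7859/(-19580)))/(-16019 + (-15397/3 - 173/3*97)) = (43113 + (-10310*(-1/91) + 7859*(-1/19580)))/(-16019 + (-15397/3 - 16781/3)) = (43113 + (10310/91 - 7859/19580))/(-16019 - 10726) = (43113 + 201154631/1781780)/(-26745) = (77019035771/1781780)*(-1/26745) = -77019035771/47653706100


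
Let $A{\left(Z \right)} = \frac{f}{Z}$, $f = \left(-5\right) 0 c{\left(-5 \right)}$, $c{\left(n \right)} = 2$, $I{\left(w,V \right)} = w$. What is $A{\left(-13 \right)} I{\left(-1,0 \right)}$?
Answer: $0$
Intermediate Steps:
$f = 0$ ($f = \left(-5\right) 0 \cdot 2 = 0 \cdot 2 = 0$)
$A{\left(Z \right)} = 0$ ($A{\left(Z \right)} = \frac{0}{Z} = 0$)
$A{\left(-13 \right)} I{\left(-1,0 \right)} = 0 \left(-1\right) = 0$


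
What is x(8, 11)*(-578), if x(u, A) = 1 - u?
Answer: 4046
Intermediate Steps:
x(8, 11)*(-578) = (1 - 1*8)*(-578) = (1 - 8)*(-578) = -7*(-578) = 4046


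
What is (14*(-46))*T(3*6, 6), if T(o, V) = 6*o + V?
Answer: -73416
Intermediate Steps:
T(o, V) = V + 6*o
(14*(-46))*T(3*6, 6) = (14*(-46))*(6 + 6*(3*6)) = -644*(6 + 6*18) = -644*(6 + 108) = -644*114 = -73416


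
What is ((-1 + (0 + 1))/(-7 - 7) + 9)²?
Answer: 81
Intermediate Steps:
((-1 + (0 + 1))/(-7 - 7) + 9)² = ((-1 + 1)/(-14) + 9)² = (0*(-1/14) + 9)² = (0 + 9)² = 9² = 81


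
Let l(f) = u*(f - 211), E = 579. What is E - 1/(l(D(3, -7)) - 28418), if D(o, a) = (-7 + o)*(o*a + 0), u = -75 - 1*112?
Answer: 2703352/4669 ≈ 579.00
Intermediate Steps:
u = -187 (u = -75 - 112 = -187)
D(o, a) = a*o*(-7 + o) (D(o, a) = (-7 + o)*(a*o + 0) = (-7 + o)*(a*o) = a*o*(-7 + o))
l(f) = 39457 - 187*f (l(f) = -187*(f - 211) = -187*(-211 + f) = 39457 - 187*f)
E - 1/(l(D(3, -7)) - 28418) = 579 - 1/((39457 - (-1309)*3*(-7 + 3)) - 28418) = 579 - 1/((39457 - (-1309)*3*(-4)) - 28418) = 579 - 1/((39457 - 187*84) - 28418) = 579 - 1/((39457 - 15708) - 28418) = 579 - 1/(23749 - 28418) = 579 - 1/(-4669) = 579 - 1*(-1/4669) = 579 + 1/4669 = 2703352/4669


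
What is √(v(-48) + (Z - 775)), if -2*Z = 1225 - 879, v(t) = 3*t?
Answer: 2*I*√273 ≈ 33.045*I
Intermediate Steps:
Z = -173 (Z = -(1225 - 879)/2 = -½*346 = -173)
√(v(-48) + (Z - 775)) = √(3*(-48) + (-173 - 775)) = √(-144 - 948) = √(-1092) = 2*I*√273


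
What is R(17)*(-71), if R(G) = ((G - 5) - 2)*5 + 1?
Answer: -3621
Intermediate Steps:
R(G) = -34 + 5*G (R(G) = ((-5 + G) - 2)*5 + 1 = (-7 + G)*5 + 1 = (-35 + 5*G) + 1 = -34 + 5*G)
R(17)*(-71) = (-34 + 5*17)*(-71) = (-34 + 85)*(-71) = 51*(-71) = -3621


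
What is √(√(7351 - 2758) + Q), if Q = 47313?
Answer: √(47313 + √4593) ≈ 217.67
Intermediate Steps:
√(√(7351 - 2758) + Q) = √(√(7351 - 2758) + 47313) = √(√4593 + 47313) = √(47313 + √4593)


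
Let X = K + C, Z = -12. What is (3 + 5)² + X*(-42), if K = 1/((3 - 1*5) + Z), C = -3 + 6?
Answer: -59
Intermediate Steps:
C = 3
K = -1/14 (K = 1/((3 - 1*5) - 12) = 1/((3 - 5) - 12) = 1/(-2 - 12) = 1/(-14) = -1/14 ≈ -0.071429)
X = 41/14 (X = -1/14 + 3 = 41/14 ≈ 2.9286)
(3 + 5)² + X*(-42) = (3 + 5)² + (41/14)*(-42) = 8² - 123 = 64 - 123 = -59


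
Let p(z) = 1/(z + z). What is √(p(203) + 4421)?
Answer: √728740362/406 ≈ 66.491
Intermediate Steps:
p(z) = 1/(2*z)
√(p(203) + 4421) = √((½)/203 + 4421) = √((½)*(1/203) + 4421) = √(1/406 + 4421) = √(1794927/406) = √728740362/406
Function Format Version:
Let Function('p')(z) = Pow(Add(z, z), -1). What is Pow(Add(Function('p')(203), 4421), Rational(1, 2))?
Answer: Mul(Rational(1, 406), Pow(728740362, Rational(1, 2))) ≈ 66.491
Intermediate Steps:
Function('p')(z) = Mul(Rational(1, 2), Pow(z, -1)) (Function('p')(z) = Pow(Mul(2, z), -1) = Mul(Rational(1, 2), Pow(z, -1)))
Pow(Add(Function('p')(203), 4421), Rational(1, 2)) = Pow(Add(Mul(Rational(1, 2), Pow(203, -1)), 4421), Rational(1, 2)) = Pow(Add(Mul(Rational(1, 2), Rational(1, 203)), 4421), Rational(1, 2)) = Pow(Add(Rational(1, 406), 4421), Rational(1, 2)) = Pow(Rational(1794927, 406), Rational(1, 2)) = Mul(Rational(1, 406), Pow(728740362, Rational(1, 2)))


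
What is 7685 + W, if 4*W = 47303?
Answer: 78043/4 ≈ 19511.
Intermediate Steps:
W = 47303/4 (W = (1/4)*47303 = 47303/4 ≈ 11826.)
7685 + W = 7685 + 47303/4 = 78043/4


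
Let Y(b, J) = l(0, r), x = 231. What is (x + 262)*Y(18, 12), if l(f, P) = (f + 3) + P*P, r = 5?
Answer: 13804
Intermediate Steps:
l(f, P) = 3 + f + P² (l(f, P) = (3 + f) + P² = 3 + f + P²)
Y(b, J) = 28 (Y(b, J) = 3 + 0 + 5² = 3 + 0 + 25 = 28)
(x + 262)*Y(18, 12) = (231 + 262)*28 = 493*28 = 13804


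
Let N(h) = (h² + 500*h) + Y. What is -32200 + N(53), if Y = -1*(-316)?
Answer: -2575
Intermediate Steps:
Y = 316
N(h) = 316 + h² + 500*h (N(h) = (h² + 500*h) + 316 = 316 + h² + 500*h)
-32200 + N(53) = -32200 + (316 + 53² + 500*53) = -32200 + (316 + 2809 + 26500) = -32200 + 29625 = -2575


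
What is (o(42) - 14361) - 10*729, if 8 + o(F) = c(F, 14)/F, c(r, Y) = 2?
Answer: -454838/21 ≈ -21659.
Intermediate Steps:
o(F) = -8 + 2/F
(o(42) - 14361) - 10*729 = ((-8 + 2/42) - 14361) - 10*729 = ((-8 + 2*(1/42)) - 14361) - 7290 = ((-8 + 1/21) - 14361) - 7290 = (-167/21 - 14361) - 7290 = -301748/21 - 7290 = -454838/21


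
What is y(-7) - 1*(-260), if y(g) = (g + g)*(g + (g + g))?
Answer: 554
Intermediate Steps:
y(g) = 6*g**2 (y(g) = (2*g)*(g + 2*g) = (2*g)*(3*g) = 6*g**2)
y(-7) - 1*(-260) = 6*(-7)**2 - 1*(-260) = 6*49 + 260 = 294 + 260 = 554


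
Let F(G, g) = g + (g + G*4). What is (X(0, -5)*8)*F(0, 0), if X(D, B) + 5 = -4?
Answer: 0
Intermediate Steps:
X(D, B) = -9 (X(D, B) = -5 - 4 = -9)
F(G, g) = 2*g + 4*G (F(G, g) = g + (g + 4*G) = 2*g + 4*G)
(X(0, -5)*8)*F(0, 0) = (-9*8)*(2*0 + 4*0) = -72*(0 + 0) = -72*0 = 0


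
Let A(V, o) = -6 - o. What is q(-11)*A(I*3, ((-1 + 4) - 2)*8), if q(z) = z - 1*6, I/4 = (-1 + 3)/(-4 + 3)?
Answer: 238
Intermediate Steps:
I = -8 (I = 4*((-1 + 3)/(-4 + 3)) = 4*(2/(-1)) = 4*(2*(-1)) = 4*(-2) = -8)
q(z) = -6 + z (q(z) = z - 6 = -6 + z)
q(-11)*A(I*3, ((-1 + 4) - 2)*8) = (-6 - 11)*(-6 - ((-1 + 4) - 2)*8) = -17*(-6 - (3 - 2)*8) = -17*(-6 - 8) = -17*(-14) = 238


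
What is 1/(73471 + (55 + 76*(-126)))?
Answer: 1/63950 ≈ 1.5637e-5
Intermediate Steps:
1/(73471 + (55 + 76*(-126))) = 1/(73471 + (55 - 9576)) = 1/(73471 - 9521) = 1/63950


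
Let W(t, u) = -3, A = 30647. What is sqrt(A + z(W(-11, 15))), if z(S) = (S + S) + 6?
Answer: sqrt(30647) ≈ 175.06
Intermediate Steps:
z(S) = 6 + 2*S (z(S) = 2*S + 6 = 6 + 2*S)
sqrt(A + z(W(-11, 15))) = sqrt(30647 + (6 + 2*(-3))) = sqrt(30647 + (6 - 6)) = sqrt(30647 + 0) = sqrt(30647)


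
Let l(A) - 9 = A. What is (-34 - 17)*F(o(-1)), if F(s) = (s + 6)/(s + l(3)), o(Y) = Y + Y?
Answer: -102/5 ≈ -20.400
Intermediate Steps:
o(Y) = 2*Y
l(A) = 9 + A
F(s) = (6 + s)/(12 + s) (F(s) = (s + 6)/(s + (9 + 3)) = (6 + s)/(s + 12) = (6 + s)/(12 + s))
(-34 - 17)*F(o(-1)) = (-34 - 17)*((6 + 2*(-1))/(12 + 2*(-1))) = -51*(6 - 2)/(12 - 2) = -51*4/10 = -51*2/5 = -102/5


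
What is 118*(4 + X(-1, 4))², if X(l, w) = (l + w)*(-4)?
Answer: 7552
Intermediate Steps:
X(l, w) = -4*l - 4*w
118*(4 + X(-1, 4))² = 118*(4 + (-4*(-1) - 4*4))² = 118*(4 + (4 - 16))² = 118*(4 - 12)² = 118*(-8)² = 118*64 = 7552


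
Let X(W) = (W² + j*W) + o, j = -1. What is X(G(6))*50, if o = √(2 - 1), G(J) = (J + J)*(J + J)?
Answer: 1029650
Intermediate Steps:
G(J) = 4*J² (G(J) = (2*J)*(2*J) = 4*J²)
o = 1 (o = √1 = 1)
X(W) = 1 + W² - W (X(W) = (W² - W) + 1 = 1 + W² - W)
X(G(6))*50 = (1 + (4*6²)² - 4*6²)*50 = (1 + (4*36)² - 4*36)*50 = (1 + 144² - 1*144)*50 = (1 + 20736 - 144)*50 = 20593*50 = 1029650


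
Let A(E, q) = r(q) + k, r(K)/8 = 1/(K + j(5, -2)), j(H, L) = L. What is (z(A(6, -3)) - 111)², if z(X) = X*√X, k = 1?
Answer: 1540098/125 + 666*I*√15/25 ≈ 12321.0 + 103.18*I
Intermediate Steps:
r(K) = 8/(-2 + K) (r(K) = 8/(K - 2) = 8/(-2 + K))
A(E, q) = 1 + 8/(-2 + q) (A(E, q) = 8/(-2 + q) + 1 = 1 + 8/(-2 + q))
z(X) = X^(3/2)
(z(A(6, -3)) - 111)² = (((6 - 3)/(-2 - 3))^(3/2) - 111)² = ((3/(-5))^(3/2) - 111)² = ((-⅕*3)^(3/2) - 111)² = ((-⅗)^(3/2) - 111)² = (-3*I*√15/25 - 111)² = (-111 - 3*I*√15/25)²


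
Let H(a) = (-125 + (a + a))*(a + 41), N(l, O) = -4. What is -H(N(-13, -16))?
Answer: 4921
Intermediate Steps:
H(a) = (-125 + 2*a)*(41 + a)
-H(N(-13, -16)) = -(-5125 - 43*(-4) + 2*(-4)**2) = -(-5125 + 172 + 2*16) = -(-5125 + 172 + 32) = -1*(-4921) = 4921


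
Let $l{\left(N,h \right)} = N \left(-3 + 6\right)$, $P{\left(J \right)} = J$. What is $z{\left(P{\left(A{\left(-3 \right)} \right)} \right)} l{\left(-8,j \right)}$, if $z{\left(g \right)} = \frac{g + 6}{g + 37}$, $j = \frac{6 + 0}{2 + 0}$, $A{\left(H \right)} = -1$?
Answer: $- \frac{10}{3} \approx -3.3333$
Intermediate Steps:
$j = 3$ ($j = \frac{6}{2} = 6 \cdot \frac{1}{2} = 3$)
$l{\left(N,h \right)} = 3 N$ ($l{\left(N,h \right)} = N 3 = 3 N$)
$z{\left(g \right)} = \frac{6 + g}{37 + g}$
$z{\left(P{\left(A{\left(-3 \right)} \right)} \right)} l{\left(-8,j \right)} = \frac{6 - 1}{37 - 1} \cdot 3 \left(-8\right) = \frac{1}{36} \cdot 5 \left(-24\right) = \frac{5}{36} \left(-24\right) = - \frac{10}{3}$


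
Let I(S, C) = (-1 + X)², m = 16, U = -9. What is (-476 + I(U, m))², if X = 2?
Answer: 225625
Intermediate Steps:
I(S, C) = 1 (I(S, C) = (-1 + 2)² = 1² = 1)
(-476 + I(U, m))² = (-476 + 1)² = (-475)² = 225625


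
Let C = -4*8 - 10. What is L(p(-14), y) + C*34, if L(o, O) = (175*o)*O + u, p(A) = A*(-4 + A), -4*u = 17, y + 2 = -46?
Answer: -8472929/4 ≈ -2.1182e+6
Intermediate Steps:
y = -48 (y = -2 - 46 = -48)
u = -17/4 (u = -¼*17 = -17/4 ≈ -4.2500)
L(o, O) = -17/4 + 175*O*o (L(o, O) = (175*o)*O - 17/4 = 175*O*o - 17/4 = -17/4 + 175*O*o)
C = -42 (C = -32 - 10 = -42)
L(p(-14), y) + C*34 = (-17/4 + 175*(-48)*(-14*(-4 - 14))) - 42*34 = (-17/4 + 175*(-48)*(-14*(-18))) - 1428 = (-17/4 + 175*(-48)*252) - 1428 = (-17/4 - 2116800) - 1428 = -8467217/4 - 1428 = -8472929/4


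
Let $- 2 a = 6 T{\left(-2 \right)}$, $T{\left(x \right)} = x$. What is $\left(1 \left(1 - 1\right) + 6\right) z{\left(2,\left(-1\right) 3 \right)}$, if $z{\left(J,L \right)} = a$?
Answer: $36$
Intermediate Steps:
$a = 6$ ($a = - \frac{6 \left(-2\right)}{2} = \left(- \frac{1}{2}\right) \left(-12\right) = 6$)
$z{\left(J,L \right)} = 6$
$\left(1 \left(1 - 1\right) + 6\right) z{\left(2,\left(-1\right) 3 \right)} = \left(1 \left(1 - 1\right) + 6\right) 6 = \left(1 \cdot 0 + 6\right) 6 = \left(0 + 6\right) 6 = 6 \cdot 6 = 36$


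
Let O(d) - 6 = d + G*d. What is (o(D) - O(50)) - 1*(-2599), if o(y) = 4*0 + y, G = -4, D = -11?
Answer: 2732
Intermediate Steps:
o(y) = y (o(y) = 0 + y = y)
O(d) = 6 - 3*d (O(d) = 6 + (d - 4*d) = 6 - 3*d)
(o(D) - O(50)) - 1*(-2599) = (-11 - (6 - 3*50)) - 1*(-2599) = (-11 - (6 - 150)) + 2599 = (-11 - 1*(-144)) + 2599 = (-11 + 144) + 2599 = 133 + 2599 = 2732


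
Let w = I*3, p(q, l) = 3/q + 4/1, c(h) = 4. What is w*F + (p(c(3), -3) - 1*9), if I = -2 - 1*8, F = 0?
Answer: -17/4 ≈ -4.2500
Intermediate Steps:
p(q, l) = 4 + 3/q (p(q, l) = 3/q + 4*1 = 3/q + 4 = 4 + 3/q)
I = -10 (I = -2 - 8 = -10)
w = -30 (w = -10*3 = -30)
w*F + (p(c(3), -3) - 1*9) = -30*0 + ((4 + 3/4) - 1*9) = 0 + ((4 + 3*(¼)) - 9) = 0 + ((4 + ¾) - 9) = 0 + (19/4 - 9) = 0 - 17/4 = -17/4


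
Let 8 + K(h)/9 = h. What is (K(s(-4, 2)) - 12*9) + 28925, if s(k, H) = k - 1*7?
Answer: 28646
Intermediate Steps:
s(k, H) = -7 + k (s(k, H) = k - 7 = -7 + k)
K(h) = -72 + 9*h
(K(s(-4, 2)) - 12*9) + 28925 = ((-72 + 9*(-7 - 4)) - 12*9) + 28925 = ((-72 + 9*(-11)) - 108) + 28925 = ((-72 - 99) - 108) + 28925 = (-171 - 108) + 28925 = -279 + 28925 = 28646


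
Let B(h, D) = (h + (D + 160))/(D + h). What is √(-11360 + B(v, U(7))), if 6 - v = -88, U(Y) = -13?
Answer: I*√919919/9 ≈ 106.57*I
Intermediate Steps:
v = 94 (v = 6 - 1*(-88) = 6 + 88 = 94)
B(h, D) = (160 + D + h)/(D + h) (B(h, D) = (h + (160 + D))/(D + h) = (160 + D + h)/(D + h))
√(-11360 + B(v, U(7))) = √(-11360 + (160 - 13 + 94)/(-13 + 94)) = √(-11360 + 241/81) = √(-919919/81) = I*√919919/9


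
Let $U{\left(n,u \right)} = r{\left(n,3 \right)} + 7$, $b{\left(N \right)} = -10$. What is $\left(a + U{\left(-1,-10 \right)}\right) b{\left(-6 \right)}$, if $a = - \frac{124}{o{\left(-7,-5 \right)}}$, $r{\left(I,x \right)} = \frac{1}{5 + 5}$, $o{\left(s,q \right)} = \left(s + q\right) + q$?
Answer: $- \frac{2447}{17} \approx -143.94$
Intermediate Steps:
$o{\left(s,q \right)} = s + 2 q$ ($o{\left(s,q \right)} = \left(q + s\right) + q = s + 2 q$)
$r{\left(I,x \right)} = \frac{1}{10}$
$a = \frac{124}{17}$ ($a = - \frac{124}{-7 + 2 \left(-5\right)} = - \frac{124}{-7 - 10} = - \frac{124}{-17} = \left(-124\right) \left(- \frac{1}{17}\right) = \frac{124}{17} \approx 7.2941$)
$U{\left(n,u \right)} = \frac{71}{10}$ ($U{\left(n,u \right)} = \frac{1}{10} + 7 = \frac{71}{10}$)
$\left(a + U{\left(-1,-10 \right)}\right) b{\left(-6 \right)} = \left(\frac{124}{17} + \frac{71}{10}\right) \left(-10\right) = \frac{2447}{170} \left(-10\right) = - \frac{2447}{17}$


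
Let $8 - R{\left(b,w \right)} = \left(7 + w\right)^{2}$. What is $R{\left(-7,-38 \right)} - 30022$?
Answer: $-30975$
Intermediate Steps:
$R{\left(b,w \right)} = 8 - \left(7 + w\right)^{2}$
$R{\left(-7,-38 \right)} - 30022 = \left(8 - \left(7 - 38\right)^{2}\right) - 30022 = \left(8 - \left(-31\right)^{2}\right) - 30022 = \left(8 - 961\right) - 30022 = -953 - 30022 = -30975$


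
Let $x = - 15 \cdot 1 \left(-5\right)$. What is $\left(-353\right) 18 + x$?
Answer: $-6279$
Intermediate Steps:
$x = 75$ ($x = \left(-15\right) \left(-5\right) = 75$)
$\left(-353\right) 18 + x = \left(-353\right) 18 + 75 = -6354 + 75 = -6279$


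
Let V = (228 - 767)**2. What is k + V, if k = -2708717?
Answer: -2418196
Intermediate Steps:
V = 290521 (V = (-539)**2 = 290521)
k + V = -2708717 + 290521 = -2418196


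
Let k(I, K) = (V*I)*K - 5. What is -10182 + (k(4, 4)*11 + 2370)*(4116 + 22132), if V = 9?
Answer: 102330770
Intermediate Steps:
k(I, K) = -5 + 9*I*K (k(I, K) = (9*I)*K - 5 = 9*I*K - 5 = -5 + 9*I*K)
-10182 + (k(4, 4)*11 + 2370)*(4116 + 22132) = -10182 + ((-5 + 9*4*4)*11 + 2370)*(4116 + 22132) = -10182 + ((-5 + 144)*11 + 2370)*26248 = -10182 + (139*11 + 2370)*26248 = -10182 + (1529 + 2370)*26248 = -10182 + 3899*26248 = -10182 + 102340952 = 102330770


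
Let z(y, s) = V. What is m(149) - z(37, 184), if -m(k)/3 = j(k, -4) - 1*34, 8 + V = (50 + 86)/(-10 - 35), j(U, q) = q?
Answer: 5626/45 ≈ 125.02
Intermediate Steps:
V = -496/45 (V = -8 + (50 + 86)/(-10 - 35) = -8 + 136/(-45) = -8 + 136*(-1/45) = -8 - 136/45 = -496/45 ≈ -11.022)
z(y, s) = -496/45
m(k) = 114 (m(k) = -3*(-4 - 1*34) = -3*(-4 - 34) = -3*(-38) = 114)
m(149) - z(37, 184) = 114 - 1*(-496/45) = 114 + 496/45 = 5626/45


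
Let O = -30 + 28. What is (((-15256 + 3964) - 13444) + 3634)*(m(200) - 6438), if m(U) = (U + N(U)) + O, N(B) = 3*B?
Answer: 119015280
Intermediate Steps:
O = -2
m(U) = -2 + 4*U (m(U) = (U + 3*U) - 2 = 4*U - 2 = -2 + 4*U)
(((-15256 + 3964) - 13444) + 3634)*(m(200) - 6438) = (((-15256 + 3964) - 13444) + 3634)*((-2 + 4*200) - 6438) = ((-11292 - 13444) + 3634)*((-2 + 800) - 6438) = (-24736 + 3634)*(798 - 6438) = -21102*(-5640) = 119015280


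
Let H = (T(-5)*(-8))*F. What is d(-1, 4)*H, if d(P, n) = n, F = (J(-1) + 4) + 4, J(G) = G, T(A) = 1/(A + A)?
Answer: 112/5 ≈ 22.400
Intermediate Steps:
T(A) = 1/(2*A)
F = 7 (F = (-1 + 4) + 4 = 3 + 4 = 7)
H = 28/5 (H = (((½)/(-5))*(-8))*7 = (((½)*(-⅕))*(-8))*7 = -⅒*(-8)*7 = (⅘)*7 = 28/5 ≈ 5.6000)
d(-1, 4)*H = 4*(28/5) = 112/5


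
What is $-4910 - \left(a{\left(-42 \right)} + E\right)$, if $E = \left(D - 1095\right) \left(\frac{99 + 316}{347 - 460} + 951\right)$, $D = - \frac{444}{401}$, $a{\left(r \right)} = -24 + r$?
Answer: $\frac{46832274700}{45313} \approx 1.0335 \cdot 10^{6}$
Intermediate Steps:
$D = - \frac{444}{401}$ ($D = \left(-444\right) \frac{1}{401} = - \frac{444}{401} \approx -1.1072$)
$E = - \frac{47051770872}{45313}$ ($E = \left(- \frac{444}{401} - 1095\right) \left(\frac{99 + 316}{347 - 460} + 951\right) = - \frac{439539 \left(\frac{415}{-113} + 951\right)}{401} = - \frac{439539 \left(415 \left(- \frac{1}{113}\right) + 951\right)}{401} = - \frac{439539 \left(- \frac{415}{113} + 951\right)}{401} = \left(- \frac{439539}{401}\right) \frac{107048}{113} = - \frac{47051770872}{45313} \approx -1.0384 \cdot 10^{6}$)
$-4910 - \left(a{\left(-42 \right)} + E\right) = -4910 - \left(\left(-24 - 42\right) - \frac{47051770872}{45313}\right) = -4910 - \left(-66 - \frac{47051770872}{45313}\right) = -4910 - - \frac{47054761530}{45313} = -4910 + \frac{47054761530}{45313} = \frac{46832274700}{45313}$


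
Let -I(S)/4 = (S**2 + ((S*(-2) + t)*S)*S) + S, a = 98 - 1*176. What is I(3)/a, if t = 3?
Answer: -10/13 ≈ -0.76923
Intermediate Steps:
a = -78 (a = 98 - 176 = -78)
I(S) = -4*S - 4*S**2 - 4*S**2*(3 - 2*S) (I(S) = -4*((S**2 + ((S*(-2) + 3)*S)*S) + S) = -4*((S**2 + ((-2*S + 3)*S)*S) + S) = -4*((S**2 + ((3 - 2*S)*S)*S) + S) = -4*((S**2 + (S*(3 - 2*S))*S) + S) = -4*((S**2 + S**2*(3 - 2*S)) + S) = -4*(S + S**2 + S**2*(3 - 2*S)) = -4*S - 4*S**2 - 4*S**2*(3 - 2*S))
I(3)/a = (4*3*(-1 - 4*3 + 2*3**2))/(-78) = (4*3*(-1 - 12 + 2*9))*(-1/78) = (4*3*(-1 - 12 + 18))*(-1/78) = (4*3*5)*(-1/78) = 60*(-1/78) = -10/13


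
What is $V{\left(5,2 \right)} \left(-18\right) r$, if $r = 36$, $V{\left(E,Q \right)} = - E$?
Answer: $3240$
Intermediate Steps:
$V{\left(5,2 \right)} \left(-18\right) r = \left(-1\right) 5 \left(-18\right) 36 = \left(-5\right) \left(-18\right) 36 = 90 \cdot 36 = 3240$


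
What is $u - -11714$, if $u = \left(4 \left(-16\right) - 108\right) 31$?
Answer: $6382$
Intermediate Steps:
$u = -5332$ ($u = \left(-64 - 108\right) 31 = \left(-172\right) 31 = -5332$)
$u - -11714 = -5332 - -11714 = -5332 + 11714 = 6382$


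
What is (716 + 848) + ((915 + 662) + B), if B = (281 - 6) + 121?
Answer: 3537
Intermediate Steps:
B = 396 (B = 275 + 121 = 396)
(716 + 848) + ((915 + 662) + B) = (716 + 848) + ((915 + 662) + 396) = 1564 + (1577 + 396) = 1564 + 1973 = 3537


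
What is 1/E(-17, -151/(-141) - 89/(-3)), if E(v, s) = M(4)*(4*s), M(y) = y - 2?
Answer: 141/34672 ≈ 0.0040667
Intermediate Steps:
M(y) = -2 + y
E(v, s) = 8*s (E(v, s) = (-2 + 4)*(4*s) = 2*(4*s) = 8*s)
1/E(-17, -151/(-141) - 89/(-3)) = 1/(8*(-151/(-141) - 89/(-3))) = 1/(8*(-151*(-1/141) - 89*(-⅓))) = 1/(8*(151/141 + 89/3)) = 1/(8*(4334/141)) = 1/(34672/141) = 141/34672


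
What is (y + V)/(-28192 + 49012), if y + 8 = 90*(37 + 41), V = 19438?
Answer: 2645/2082 ≈ 1.2704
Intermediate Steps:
y = 7012 (y = -8 + 90*(37 + 41) = -8 + 90*78 = -8 + 7020 = 7012)
(y + V)/(-28192 + 49012) = (7012 + 19438)/(-28192 + 49012) = 26450/20820 = 26450*(1/20820) = 2645/2082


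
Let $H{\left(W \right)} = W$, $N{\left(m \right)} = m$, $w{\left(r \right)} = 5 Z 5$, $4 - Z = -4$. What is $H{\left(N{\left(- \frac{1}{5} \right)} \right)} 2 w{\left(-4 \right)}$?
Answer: $-80$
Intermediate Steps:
$Z = 8$ ($Z = 4 - -4 = 4 + 4 = 8$)
$w{\left(r \right)} = 200$ ($w{\left(r \right)} = 5 \cdot 8 \cdot 5 = 40 \cdot 5 = 200$)
$H{\left(N{\left(- \frac{1}{5} \right)} \right)} 2 w{\left(-4 \right)} = - \frac{1}{5} \cdot 2 \cdot 200 = \left(-1\right) \frac{1}{5} \cdot 2 \cdot 200 = \left(- \frac{1}{5}\right) 2 \cdot 200 = \left(- \frac{2}{5}\right) 200 = -80$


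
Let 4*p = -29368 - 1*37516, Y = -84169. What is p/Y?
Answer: 16721/84169 ≈ 0.19866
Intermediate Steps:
p = -16721 (p = (-29368 - 1*37516)/4 = (-29368 - 37516)/4 = (¼)*(-66884) = -16721)
p/Y = -16721/(-84169) = -16721*(-1/84169) = 16721/84169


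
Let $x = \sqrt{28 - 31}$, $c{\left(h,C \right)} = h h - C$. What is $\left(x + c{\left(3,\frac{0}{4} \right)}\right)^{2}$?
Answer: $\left(9 + i \sqrt{3}\right)^{2} \approx 78.0 + 31.177 i$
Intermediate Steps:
$c{\left(h,C \right)} = h^{2} - C$
$x = i \sqrt{3}$ ($x = \sqrt{-3} = i \sqrt{3} \approx 1.732 i$)
$\left(x + c{\left(3,\frac{0}{4} \right)}\right)^{2} = \left(i \sqrt{3} + \left(3^{2} - \frac{0}{4}\right)\right)^{2} = \left(i \sqrt{3} + \left(9 - 0 \cdot \frac{1}{4}\right)\right)^{2} = \left(i \sqrt{3} + \left(9 - 0\right)\right)^{2} = \left(i \sqrt{3} + \left(9 + 0\right)\right)^{2} = \left(i \sqrt{3} + 9\right)^{2} = \left(9 + i \sqrt{3}\right)^{2}$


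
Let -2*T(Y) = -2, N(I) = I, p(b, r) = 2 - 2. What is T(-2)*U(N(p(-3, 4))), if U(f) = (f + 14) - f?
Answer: 14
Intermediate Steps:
p(b, r) = 0
T(Y) = 1 (T(Y) = -½*(-2) = 1)
U(f) = 14 (U(f) = (14 + f) - f = 14)
T(-2)*U(N(p(-3, 4))) = 1*14 = 14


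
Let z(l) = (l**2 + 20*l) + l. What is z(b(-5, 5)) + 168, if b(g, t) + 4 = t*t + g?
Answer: 760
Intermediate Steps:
b(g, t) = -4 + g + t**2 (b(g, t) = -4 + (t*t + g) = -4 + (t**2 + g) = -4 + (g + t**2) = -4 + g + t**2)
z(l) = l**2 + 21*l
z(b(-5, 5)) + 168 = (-4 - 5 + 5**2)*(21 + (-4 - 5 + 5**2)) + 168 = (-4 - 5 + 25)*(21 + (-4 - 5 + 25)) + 168 = 16*(21 + 16) + 168 = 16*37 + 168 = 592 + 168 = 760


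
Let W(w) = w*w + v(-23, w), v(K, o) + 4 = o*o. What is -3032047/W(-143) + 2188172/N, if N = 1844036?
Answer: -1375430178981/18852502046 ≈ -72.957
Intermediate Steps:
v(K, o) = -4 + o**2 (v(K, o) = -4 + o*o = -4 + o**2)
W(w) = -4 + 2*w**2 (W(w) = w*w + (-4 + w**2) = w**2 + (-4 + w**2) = -4 + 2*w**2)
-3032047/W(-143) + 2188172/N = -3032047/(-4 + 2*(-143)**2) + 2188172/1844036 = -3032047/(-4 + 2*20449) + 2188172*(1/1844036) = -3032047/(-4 + 40898) + 547043/461009 = -3032047/40894 + 547043/461009 = -1375430178981/18852502046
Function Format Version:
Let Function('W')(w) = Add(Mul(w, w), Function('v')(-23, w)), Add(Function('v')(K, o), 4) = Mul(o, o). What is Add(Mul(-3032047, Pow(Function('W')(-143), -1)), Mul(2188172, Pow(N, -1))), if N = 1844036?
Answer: Rational(-1375430178981, 18852502046) ≈ -72.957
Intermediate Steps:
Function('v')(K, o) = Add(-4, Pow(o, 2)) (Function('v')(K, o) = Add(-4, Mul(o, o)) = Add(-4, Pow(o, 2)))
Function('W')(w) = Add(-4, Mul(2, Pow(w, 2))) (Function('W')(w) = Add(Mul(w, w), Add(-4, Pow(w, 2))) = Add(Pow(w, 2), Add(-4, Pow(w, 2))) = Add(-4, Mul(2, Pow(w, 2))))
Add(Mul(-3032047, Pow(Function('W')(-143), -1)), Mul(2188172, Pow(N, -1))) = Add(Mul(-3032047, Pow(Add(-4, Mul(2, Pow(-143, 2))), -1)), Mul(2188172, Pow(1844036, -1))) = Add(Mul(-3032047, Pow(Add(-4, Mul(2, 20449)), -1)), Mul(2188172, Rational(1, 1844036))) = Add(Mul(-3032047, Pow(Add(-4, 40898), -1)), Rational(547043, 461009)) = Add(Mul(-3032047, Pow(40894, -1)), Rational(547043, 461009)) = Add(Mul(-3032047, Rational(1, 40894)), Rational(547043, 461009)) = Add(Rational(-3032047, 40894), Rational(547043, 461009)) = Rational(-1375430178981, 18852502046)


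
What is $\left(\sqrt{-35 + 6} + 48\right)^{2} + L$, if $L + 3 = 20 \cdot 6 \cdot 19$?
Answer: $4552 + 96 i \sqrt{29} \approx 4552.0 + 516.98 i$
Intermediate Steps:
$L = 2277$ ($L = -3 + 20 \cdot 6 \cdot 19 = -3 + 120 \cdot 19 = -3 + 2280 = 2277$)
$\left(\sqrt{-35 + 6} + 48\right)^{2} + L = \left(\sqrt{-35 + 6} + 48\right)^{2} + 2277 = \left(\sqrt{-29} + 48\right)^{2} + 2277 = \left(i \sqrt{29} + 48\right)^{2} + 2277 = \left(48 + i \sqrt{29}\right)^{2} + 2277 = 2277 + \left(48 + i \sqrt{29}\right)^{2}$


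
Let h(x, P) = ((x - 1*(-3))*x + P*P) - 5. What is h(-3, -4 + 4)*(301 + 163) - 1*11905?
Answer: -14225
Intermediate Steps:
h(x, P) = -5 + P² + x*(3 + x) (h(x, P) = ((x + 3)*x + P²) - 5 = ((3 + x)*x + P²) - 5 = (x*(3 + x) + P²) - 5 = (P² + x*(3 + x)) - 5 = -5 + P² + x*(3 + x))
h(-3, -4 + 4)*(301 + 163) - 1*11905 = (-5 + (-4 + 4)² + (-3)² + 3*(-3))*(301 + 163) - 1*11905 = (-5 + 0² + 9 - 9)*464 - 11905 = (-5 + 0 + 9 - 9)*464 - 11905 = -5*464 - 11905 = -2320 - 11905 = -14225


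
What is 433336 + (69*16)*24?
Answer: 459832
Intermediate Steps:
433336 + (69*16)*24 = 433336 + 1104*24 = 433336 + 26496 = 459832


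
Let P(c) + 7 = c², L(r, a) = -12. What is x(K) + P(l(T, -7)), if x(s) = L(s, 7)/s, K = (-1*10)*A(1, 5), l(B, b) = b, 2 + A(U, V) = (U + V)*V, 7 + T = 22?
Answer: 2943/70 ≈ 42.043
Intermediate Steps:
T = 15 (T = -7 + 22 = 15)
A(U, V) = -2 + V*(U + V) (A(U, V) = -2 + (U + V)*V = -2 + V*(U + V))
P(c) = -7 + c²
K = -280 (K = (-1*10)*(-2 + 5² + 1*5) = -10*(-2 + 25 + 5) = -10*28 = -280)
x(s) = -12/s
x(K) + P(l(T, -7)) = -12/(-280) + (-7 + (-7)²) = -12*(-1/280) + (-7 + 49) = 3/70 + 42 = 2943/70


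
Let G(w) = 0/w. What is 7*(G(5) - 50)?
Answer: -350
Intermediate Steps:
G(w) = 0
7*(G(5) - 50) = 7*(0 - 50) = 7*(-50) = -350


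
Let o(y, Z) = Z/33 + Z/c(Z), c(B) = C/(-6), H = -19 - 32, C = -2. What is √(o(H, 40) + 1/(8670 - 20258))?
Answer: √4431294397167/191202 ≈ 11.010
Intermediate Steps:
H = -51
c(B) = ⅓ (c(B) = -2/(-6) = -2*(-⅙) = ⅓)
o(y, Z) = 100*Z/33 (o(y, Z) = Z/33 + Z/(⅓) = Z*(1/33) + Z*3 = Z/33 + 3*Z = 100*Z/33)
√(o(H, 40) + 1/(8670 - 20258)) = √((100/33)*40 + 1/(8670 - 20258)) = √(4000/33 + 1/(-11588)) = √(4000/33 - 1/11588) = √(46351967/382404) = √4431294397167/191202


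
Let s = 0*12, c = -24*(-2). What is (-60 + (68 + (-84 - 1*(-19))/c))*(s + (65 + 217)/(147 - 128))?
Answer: 14993/152 ≈ 98.638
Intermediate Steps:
c = 48
s = 0
(-60 + (68 + (-84 - 1*(-19))/c))*(s + (65 + 217)/(147 - 128)) = (-60 + (68 + (-84 - 1*(-19))/48))*(0 + (65 + 217)/(147 - 128)) = (-60 + (68 + (-84 + 19)*(1/48)))*(0 + 282/19) = (-60 + (68 - 65*1/48))*(0 + 282*(1/19)) = (-60 + (68 - 65/48))*(0 + 282/19) = (-60 + 3199/48)*(282/19) = (319/48)*(282/19) = 14993/152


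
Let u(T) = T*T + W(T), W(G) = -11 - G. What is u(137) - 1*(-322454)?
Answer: 341075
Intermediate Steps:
u(T) = -11 + T² - T (u(T) = T*T + (-11 - T) = T² + (-11 - T) = -11 + T² - T)
u(137) - 1*(-322454) = (-11 + 137² - 1*137) - 1*(-322454) = (-11 + 18769 - 137) + 322454 = 18621 + 322454 = 341075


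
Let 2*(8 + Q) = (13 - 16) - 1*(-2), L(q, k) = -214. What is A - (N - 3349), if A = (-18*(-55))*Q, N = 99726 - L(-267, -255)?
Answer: -105006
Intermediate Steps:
N = 99940 (N = 99726 - 1*(-214) = 99726 + 214 = 99940)
Q = -17/2 (Q = -8 + ((13 - 16) - 1*(-2))/2 = -8 + (-3 + 2)/2 = -8 + (1/2)*(-1) = -8 - 1/2 = -17/2 ≈ -8.5000)
A = -8415 (A = -18*(-55)*(-17/2) = 990*(-17/2) = -8415)
A - (N - 3349) = -8415 - (99940 - 3349) = -8415 - 1*96591 = -8415 - 96591 = -105006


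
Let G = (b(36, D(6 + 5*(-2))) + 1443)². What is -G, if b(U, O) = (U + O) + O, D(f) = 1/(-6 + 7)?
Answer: -2193361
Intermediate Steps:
D(f) = 1 (D(f) = 1/1 = 1)
b(U, O) = U + 2*O (b(U, O) = (O + U) + O = U + 2*O)
G = 2193361 (G = ((36 + 2*1) + 1443)² = ((36 + 2) + 1443)² = (38 + 1443)² = 1481² = 2193361)
-G = -1*2193361 = -2193361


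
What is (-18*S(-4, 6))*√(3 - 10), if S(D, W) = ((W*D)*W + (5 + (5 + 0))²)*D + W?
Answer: -3276*I*√7 ≈ -8667.5*I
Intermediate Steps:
S(D, W) = W + D*(100 + D*W²) (S(D, W) = ((D*W)*W + (5 + 5)²)*D + W = (D*W² + 10²)*D + W = (D*W² + 100)*D + W = (100 + D*W²)*D + W = D*(100 + D*W²) + W = W + D*(100 + D*W²))
(-18*S(-4, 6))*√(3 - 10) = (-18*(6 + 100*(-4) + (-4)²*6²))*√(3 - 10) = (-18*(6 - 400 + 16*36))*√(-7) = (-18*(6 - 400 + 576))*(I*√7) = (-18*182)*(I*√7) = -3276*I*√7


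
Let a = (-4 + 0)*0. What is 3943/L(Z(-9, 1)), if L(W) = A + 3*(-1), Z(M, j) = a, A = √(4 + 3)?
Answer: -11829/2 - 3943*√7/2 ≈ -11131.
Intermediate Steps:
A = √7 ≈ 2.6458
a = 0 (a = -4*0 = 0)
Z(M, j) = 0
L(W) = -3 + √7 (L(W) = √7 + 3*(-1) = √7 - 3 = -3 + √7)
3943/L(Z(-9, 1)) = 3943/(-3 + √7)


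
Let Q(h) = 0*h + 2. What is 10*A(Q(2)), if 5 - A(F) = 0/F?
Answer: 50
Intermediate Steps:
Q(h) = 2 (Q(h) = 0 + 2 = 2)
A(F) = 5 (A(F) = 5 - 0/F = 5 - 1*0 = 5 + 0 = 5)
10*A(Q(2)) = 10*5 = 50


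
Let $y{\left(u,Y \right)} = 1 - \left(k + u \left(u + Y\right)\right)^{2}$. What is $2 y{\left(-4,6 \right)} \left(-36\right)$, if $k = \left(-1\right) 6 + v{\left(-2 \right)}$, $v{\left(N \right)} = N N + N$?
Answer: $10296$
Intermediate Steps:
$v{\left(N \right)} = N + N^{2}$ ($v{\left(N \right)} = N^{2} + N = N + N^{2}$)
$k = -4$ ($k = \left(-1\right) 6 - 2 \left(1 - 2\right) = -6 - -2 = -6 + 2 = -4$)
$y{\left(u,Y \right)} = 1 - \left(-4 + u \left(Y + u\right)\right)^{2}$ ($y{\left(u,Y \right)} = 1 - \left(-4 + u \left(u + Y\right)\right)^{2} = 1 - \left(-4 + u \left(Y + u\right)\right)^{2}$)
$2 y{\left(-4,6 \right)} \left(-36\right) = 2 \left(1 - \left(-4 + \left(-4\right)^{2} + 6 \left(-4\right)\right)^{2}\right) \left(-36\right) = 2 \left(1 - \left(-4 + 16 - 24\right)^{2}\right) \left(-36\right) = 2 \left(1 - \left(-12\right)^{2}\right) \left(-36\right) = 2 \left(1 - 144\right) \left(-36\right) = 2 \left(-143\right) \left(-36\right) = \left(-286\right) \left(-36\right) = 10296$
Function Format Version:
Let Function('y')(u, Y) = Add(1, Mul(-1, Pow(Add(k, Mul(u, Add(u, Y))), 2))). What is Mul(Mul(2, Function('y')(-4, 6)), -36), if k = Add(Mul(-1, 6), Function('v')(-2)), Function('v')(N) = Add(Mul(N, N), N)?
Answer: 10296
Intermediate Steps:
Function('v')(N) = Add(N, Pow(N, 2)) (Function('v')(N) = Add(Pow(N, 2), N) = Add(N, Pow(N, 2)))
k = -4 (k = Add(Mul(-1, 6), Mul(-2, Add(1, -2))) = Add(-6, Mul(-2, -1)) = Add(-6, 2) = -4)
Function('y')(u, Y) = Add(1, Mul(-1, Pow(Add(-4, Mul(u, Add(Y, u))), 2))) (Function('y')(u, Y) = Add(1, Mul(-1, Pow(Add(-4, Mul(u, Add(u, Y))), 2))) = Add(1, Mul(-1, Pow(Add(-4, Mul(u, Add(Y, u))), 2))))
Mul(Mul(2, Function('y')(-4, 6)), -36) = Mul(Mul(2, Add(1, Mul(-1, Pow(Add(-4, Pow(-4, 2), Mul(6, -4)), 2)))), -36) = Mul(Mul(2, Add(1, Mul(-1, Pow(Add(-4, 16, -24), 2)))), -36) = Mul(Mul(2, Add(1, Mul(-1, Pow(-12, 2)))), -36) = Mul(Mul(2, Add(1, Mul(-1, 144))), -36) = Mul(Mul(2, Add(1, -144)), -36) = Mul(Mul(2, -143), -36) = Mul(-286, -36) = 10296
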